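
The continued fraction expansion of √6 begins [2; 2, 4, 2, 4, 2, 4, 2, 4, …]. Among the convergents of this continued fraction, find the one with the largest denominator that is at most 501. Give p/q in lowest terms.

List convergents until the denominator exceeds the bound:
a_0 = 2: 2/1  (≤ bound)
a_1 = 2: 5/2  (≤ bound)
a_2 = 4: 22/9  (≤ bound)
a_3 = 2: 49/20  (≤ bound)
a_4 = 4: 218/89  (≤ bound)
a_5 = 2: 485/198  (≤ bound)
a_6 = 4: 2158/881  (> 501, stop)

485/198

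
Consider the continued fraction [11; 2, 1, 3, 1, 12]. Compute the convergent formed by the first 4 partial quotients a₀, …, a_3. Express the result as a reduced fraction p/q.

125/11

Build up convergents one term at a time:
a_0 = 11: 11/1
a_1 = 2: 23/2
a_2 = 1: 34/3
a_3 = 3: 125/11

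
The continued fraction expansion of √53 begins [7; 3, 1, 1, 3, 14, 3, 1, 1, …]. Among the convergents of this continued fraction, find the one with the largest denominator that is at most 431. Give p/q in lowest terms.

a_0 = 7: 7/1  (≤ bound)
a_1 = 3: 22/3  (≤ bound)
a_2 = 1: 29/4  (≤ bound)
a_3 = 1: 51/7  (≤ bound)
a_4 = 3: 182/25  (≤ bound)
a_5 = 14: 2599/357  (≤ bound)
a_6 = 3: 7979/1096  (> 431, stop)

2599/357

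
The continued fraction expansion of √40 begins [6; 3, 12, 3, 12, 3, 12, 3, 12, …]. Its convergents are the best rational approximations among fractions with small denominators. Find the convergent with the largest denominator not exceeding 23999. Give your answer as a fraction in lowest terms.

List convergents until the denominator exceeds the bound:
a_0 = 6: 6/1  (≤ bound)
a_1 = 3: 19/3  (≤ bound)
a_2 = 12: 234/37  (≤ bound)
a_3 = 3: 721/114  (≤ bound)
a_4 = 12: 8886/1405  (≤ bound)
a_5 = 3: 27379/4329  (≤ bound)
a_6 = 12: 337434/53353  (> 23999, stop)

27379/4329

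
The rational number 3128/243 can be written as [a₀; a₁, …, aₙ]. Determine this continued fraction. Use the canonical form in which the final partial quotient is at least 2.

[12; 1, 6, 1, 5, 5]

Apply division with remainder until the remainder is 0:
3128 ÷ 243 → quotient 12, remainder 212
243 ÷ 212 → quotient 1, remainder 31
212 ÷ 31 → quotient 6, remainder 26
31 ÷ 26 → quotient 1, remainder 5
26 ÷ 5 → quotient 5, remainder 1
5 ÷ 1 → quotient 5, remainder 0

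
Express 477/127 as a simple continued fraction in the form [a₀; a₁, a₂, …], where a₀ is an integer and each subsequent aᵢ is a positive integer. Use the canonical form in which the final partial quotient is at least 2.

Run the Euclidean algorithm, recording each quotient:
477 ÷ 127 → quotient 3, remainder 96
127 ÷ 96 → quotient 1, remainder 31
96 ÷ 31 → quotient 3, remainder 3
31 ÷ 3 → quotient 10, remainder 1
3 ÷ 1 → quotient 3, remainder 0

[3; 1, 3, 10, 3]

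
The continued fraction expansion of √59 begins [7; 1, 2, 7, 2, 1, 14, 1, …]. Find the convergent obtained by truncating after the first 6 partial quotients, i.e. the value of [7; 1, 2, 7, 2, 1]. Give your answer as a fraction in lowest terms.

Start with 1.
2 + 1/(1/1) = 2 + 1/1 = 3/1
7 + 1/(3/1) = 7 + 1/3 = 22/3
2 + 1/(22/3) = 2 + 3/22 = 47/22
1 + 1/(47/22) = 1 + 22/47 = 69/47
7 + 1/(69/47) = 7 + 47/69 = 530/69

530/69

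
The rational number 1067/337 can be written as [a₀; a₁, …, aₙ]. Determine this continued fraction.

[3; 6, 56]

Repeatedly divide and take the remainder:
1067 ÷ 337 → quotient 3, remainder 56
337 ÷ 56 → quotient 6, remainder 1
56 ÷ 1 → quotient 56, remainder 0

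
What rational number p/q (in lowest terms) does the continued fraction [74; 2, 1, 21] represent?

a_0 = 74: 74/1
a_1 = 2: 149/2
a_2 = 1: 223/3
a_3 = 21: 4832/65

4832/65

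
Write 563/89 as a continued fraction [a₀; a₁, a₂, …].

Repeatedly divide and take the remainder:
563 ÷ 89 → quotient 6, remainder 29
89 ÷ 29 → quotient 3, remainder 2
29 ÷ 2 → quotient 14, remainder 1
2 ÷ 1 → quotient 2, remainder 0

[6; 3, 14, 2]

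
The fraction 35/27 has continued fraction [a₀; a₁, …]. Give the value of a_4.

⌊35/27⌋ = 1, remainder 8
⌊27/8⌋ = 3, remainder 3
⌊8/3⌋ = 2, remainder 2
⌊3/2⌋ = 1, remainder 1
⌊2/1⌋ = 2, remainder 0

2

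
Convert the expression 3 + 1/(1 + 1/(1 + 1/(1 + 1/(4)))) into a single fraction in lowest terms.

51/14

Collapse the nested fraction from the inside out:
Start with 4.
1 + 1/(4/1) = 1 + 1/4 = 5/4
1 + 1/(5/4) = 1 + 4/5 = 9/5
1 + 1/(9/5) = 1 + 5/9 = 14/9
3 + 1/(14/9) = 3 + 9/14 = 51/14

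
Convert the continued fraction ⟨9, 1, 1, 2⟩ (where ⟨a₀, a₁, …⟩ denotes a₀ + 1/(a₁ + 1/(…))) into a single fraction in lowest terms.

48/5

Starting at the tail and folding back:
Start with 2.
1 + 1/(2/1) = 1 + 1/2 = 3/2
1 + 1/(3/2) = 1 + 2/3 = 5/3
9 + 1/(5/3) = 9 + 3/5 = 48/5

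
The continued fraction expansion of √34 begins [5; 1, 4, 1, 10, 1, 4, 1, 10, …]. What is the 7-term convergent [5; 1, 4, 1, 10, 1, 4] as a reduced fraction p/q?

Compute successive convergents:
a_0 = 5: 5/1
a_1 = 1: 6/1
a_2 = 4: 29/5
a_3 = 1: 35/6
a_4 = 10: 379/65
a_5 = 1: 414/71
a_6 = 4: 2035/349

2035/349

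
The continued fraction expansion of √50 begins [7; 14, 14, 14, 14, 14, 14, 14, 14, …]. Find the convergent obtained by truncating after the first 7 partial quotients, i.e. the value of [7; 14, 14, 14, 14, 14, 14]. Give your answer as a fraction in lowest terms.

54608393/7722793

Start with 14.
14 + 1/(14/1) = 14 + 1/14 = 197/14
14 + 1/(197/14) = 14 + 14/197 = 2772/197
14 + 1/(2772/197) = 14 + 197/2772 = 39005/2772
14 + 1/(39005/2772) = 14 + 2772/39005 = 548842/39005
14 + 1/(548842/39005) = 14 + 39005/548842 = 7722793/548842
7 + 1/(7722793/548842) = 7 + 548842/7722793 = 54608393/7722793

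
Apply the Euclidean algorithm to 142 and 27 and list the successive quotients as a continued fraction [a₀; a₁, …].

142 ÷ 27 → quotient 5, remainder 7
27 ÷ 7 → quotient 3, remainder 6
7 ÷ 6 → quotient 1, remainder 1
6 ÷ 1 → quotient 6, remainder 0

[5; 3, 1, 6]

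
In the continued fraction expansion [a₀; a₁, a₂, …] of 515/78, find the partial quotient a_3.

515 ÷ 78 → quotient 6, remainder 47
78 ÷ 47 → quotient 1, remainder 31
47 ÷ 31 → quotient 1, remainder 16
31 ÷ 16 → quotient 1, remainder 15

1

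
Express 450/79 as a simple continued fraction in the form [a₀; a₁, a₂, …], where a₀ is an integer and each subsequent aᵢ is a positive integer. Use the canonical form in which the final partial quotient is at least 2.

450 = 5·79 + 55, so a_0 = 5
79 = 1·55 + 24, so a_1 = 1
55 = 2·24 + 7, so a_2 = 2
24 = 3·7 + 3, so a_3 = 3
7 = 2·3 + 1, so a_4 = 2
3 = 3·1 + 0, so a_5 = 3

[5; 1, 2, 3, 2, 3]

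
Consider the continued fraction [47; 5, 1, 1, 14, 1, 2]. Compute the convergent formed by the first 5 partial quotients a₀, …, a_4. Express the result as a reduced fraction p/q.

7549/160

Build up convergents one term at a time:
a_0 = 47: 47/1
a_1 = 5: 236/5
a_2 = 1: 283/6
a_3 = 1: 519/11
a_4 = 14: 7549/160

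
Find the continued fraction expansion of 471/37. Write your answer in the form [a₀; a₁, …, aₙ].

[12; 1, 2, 1, 2, 3]

471 = 12·37 + 27, so a_0 = 12
37 = 1·27 + 10, so a_1 = 1
27 = 2·10 + 7, so a_2 = 2
10 = 1·7 + 3, so a_3 = 1
7 = 2·3 + 1, so a_4 = 2
3 = 3·1 + 0, so a_5 = 3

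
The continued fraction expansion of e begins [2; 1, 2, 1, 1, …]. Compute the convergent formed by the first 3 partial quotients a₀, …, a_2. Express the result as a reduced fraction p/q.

8/3

a_0 = 2: 2/1
a_1 = 1: 3/1
a_2 = 2: 8/3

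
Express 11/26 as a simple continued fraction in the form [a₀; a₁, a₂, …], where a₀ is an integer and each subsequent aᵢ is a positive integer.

⌊11/26⌋ = 0, remainder 11
⌊26/11⌋ = 2, remainder 4
⌊11/4⌋ = 2, remainder 3
⌊4/3⌋ = 1, remainder 1
⌊3/1⌋ = 3, remainder 0

[0; 2, 2, 1, 3]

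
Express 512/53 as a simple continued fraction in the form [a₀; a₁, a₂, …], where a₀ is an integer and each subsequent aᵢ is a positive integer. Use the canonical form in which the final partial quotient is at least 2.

512 = 9·53 + 35, so a_0 = 9
53 = 1·35 + 18, so a_1 = 1
35 = 1·18 + 17, so a_2 = 1
18 = 1·17 + 1, so a_3 = 1
17 = 17·1 + 0, so a_4 = 17

[9; 1, 1, 1, 17]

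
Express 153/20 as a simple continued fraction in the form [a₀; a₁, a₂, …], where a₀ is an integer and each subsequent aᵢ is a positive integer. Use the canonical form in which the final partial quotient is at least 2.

153 = 7·20 + 13, so a_0 = 7
20 = 1·13 + 7, so a_1 = 1
13 = 1·7 + 6, so a_2 = 1
7 = 1·6 + 1, so a_3 = 1
6 = 6·1 + 0, so a_4 = 6

[7; 1, 1, 1, 6]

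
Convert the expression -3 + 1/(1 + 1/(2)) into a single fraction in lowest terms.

-7/3

Compute successive convergents:
a_0 = -3: -3/1
a_1 = 1: -2/1
a_2 = 2: -7/3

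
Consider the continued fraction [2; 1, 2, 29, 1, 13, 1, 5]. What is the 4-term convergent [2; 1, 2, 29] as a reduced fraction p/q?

Compute successive convergents:
a_0 = 2: 2/1
a_1 = 1: 3/1
a_2 = 2: 8/3
a_3 = 29: 235/88

235/88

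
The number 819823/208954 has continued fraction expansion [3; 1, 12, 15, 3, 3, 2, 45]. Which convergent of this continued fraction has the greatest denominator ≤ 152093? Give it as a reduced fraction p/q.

a_0 = 3: 3/1  (≤ bound)
a_1 = 1: 4/1  (≤ bound)
a_2 = 12: 51/13  (≤ bound)
a_3 = 15: 769/196  (≤ bound)
a_4 = 3: 2358/601  (≤ bound)
a_5 = 3: 7843/1999  (≤ bound)
a_6 = 2: 18044/4599  (≤ bound)
a_7 = 45: 819823/208954  (> 152093, stop)

18044/4599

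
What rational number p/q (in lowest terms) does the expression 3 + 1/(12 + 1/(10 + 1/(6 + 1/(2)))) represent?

Build up convergents one term at a time:
a_0 = 3: 3/1
a_1 = 12: 37/12
a_2 = 10: 373/121
a_3 = 6: 2275/738
a_4 = 2: 4923/1597

4923/1597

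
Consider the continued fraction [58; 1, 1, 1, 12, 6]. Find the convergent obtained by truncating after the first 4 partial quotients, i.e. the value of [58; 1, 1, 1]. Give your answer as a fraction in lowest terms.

a_0 = 58: 58/1
a_1 = 1: 59/1
a_2 = 1: 117/2
a_3 = 1: 176/3

176/3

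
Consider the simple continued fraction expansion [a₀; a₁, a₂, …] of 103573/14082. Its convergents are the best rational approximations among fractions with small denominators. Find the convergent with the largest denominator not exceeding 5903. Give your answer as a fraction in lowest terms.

List convergents until the denominator exceeds the bound:
a_0 = 7: 7/1  (≤ bound)
a_1 = 2: 15/2  (≤ bound)
a_2 = 1: 22/3  (≤ bound)
a_3 = 4: 103/14  (≤ bound)
a_4 = 2: 228/31  (≤ bound)
a_5 = 6: 1471/200  (≤ bound)
a_6 = 3: 4641/631  (≤ bound)
a_7 = 22: 103573/14082  (> 5903, stop)

4641/631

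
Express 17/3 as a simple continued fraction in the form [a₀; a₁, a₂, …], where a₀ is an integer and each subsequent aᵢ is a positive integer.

Apply division with remainder until the remainder is 0:
⌊17/3⌋ = 5, remainder 2
⌊3/2⌋ = 1, remainder 1
⌊2/1⌋ = 2, remainder 0

[5; 1, 2]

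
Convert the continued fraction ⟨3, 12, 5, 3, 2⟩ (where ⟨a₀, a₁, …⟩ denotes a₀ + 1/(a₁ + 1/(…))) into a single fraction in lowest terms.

Work from the innermost term outward:
Start with 2.
3 + 1/(2/1) = 3 + 1/2 = 7/2
5 + 1/(7/2) = 5 + 2/7 = 37/7
12 + 1/(37/7) = 12 + 7/37 = 451/37
3 + 1/(451/37) = 3 + 37/451 = 1390/451

1390/451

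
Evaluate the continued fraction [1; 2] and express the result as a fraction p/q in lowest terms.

Collapse the nested fraction from the inside out:
Start with 2.
1 + 1/(2/1) = 1 + 1/2 = 3/2

3/2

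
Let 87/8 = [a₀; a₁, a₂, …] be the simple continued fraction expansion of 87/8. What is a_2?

7

Apply division with remainder until the remainder is 0:
⌊87/8⌋ = 10, remainder 7
⌊8/7⌋ = 1, remainder 1
⌊7/1⌋ = 7, remainder 0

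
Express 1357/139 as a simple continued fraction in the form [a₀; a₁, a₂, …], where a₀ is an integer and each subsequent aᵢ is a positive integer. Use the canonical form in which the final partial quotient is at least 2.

Repeatedly divide and take the remainder:
1357 ÷ 139 → quotient 9, remainder 106
139 ÷ 106 → quotient 1, remainder 33
106 ÷ 33 → quotient 3, remainder 7
33 ÷ 7 → quotient 4, remainder 5
7 ÷ 5 → quotient 1, remainder 2
5 ÷ 2 → quotient 2, remainder 1
2 ÷ 1 → quotient 2, remainder 0

[9; 1, 3, 4, 1, 2, 2]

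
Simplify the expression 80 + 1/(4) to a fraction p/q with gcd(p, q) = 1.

321/4

Starting at the tail and folding back:
Start with 4.
80 + 1/(4/1) = 80 + 1/4 = 321/4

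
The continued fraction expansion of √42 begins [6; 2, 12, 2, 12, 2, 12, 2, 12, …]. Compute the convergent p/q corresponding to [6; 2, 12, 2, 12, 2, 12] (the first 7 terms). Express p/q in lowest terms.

Start with 12.
2 + 1/(12/1) = 2 + 1/12 = 25/12
12 + 1/(25/12) = 12 + 12/25 = 312/25
2 + 1/(312/25) = 2 + 25/312 = 649/312
12 + 1/(649/312) = 12 + 312/649 = 8100/649
2 + 1/(8100/649) = 2 + 649/8100 = 16849/8100
6 + 1/(16849/8100) = 6 + 8100/16849 = 109194/16849

109194/16849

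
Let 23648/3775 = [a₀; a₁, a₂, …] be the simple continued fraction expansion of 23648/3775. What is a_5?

23648 = 6·3775 + 998, so a_0 = 6
3775 = 3·998 + 781, so a_1 = 3
998 = 1·781 + 217, so a_2 = 1
781 = 3·217 + 130, so a_3 = 3
217 = 1·130 + 87, so a_4 = 1
130 = 1·87 + 43, so a_5 = 1

1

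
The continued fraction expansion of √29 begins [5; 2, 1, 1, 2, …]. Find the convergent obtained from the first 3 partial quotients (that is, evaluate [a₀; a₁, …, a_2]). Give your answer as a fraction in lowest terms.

Collapse the nested fraction from the inside out:
Start with 1.
2 + 1/(1/1) = 2 + 1/1 = 3/1
5 + 1/(3/1) = 5 + 1/3 = 16/3

16/3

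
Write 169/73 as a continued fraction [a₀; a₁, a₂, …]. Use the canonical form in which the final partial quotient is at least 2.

[2; 3, 5, 1, 3]

⌊169/73⌋ = 2, remainder 23
⌊73/23⌋ = 3, remainder 4
⌊23/4⌋ = 5, remainder 3
⌊4/3⌋ = 1, remainder 1
⌊3/1⌋ = 3, remainder 0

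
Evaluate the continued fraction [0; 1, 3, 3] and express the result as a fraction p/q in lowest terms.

10/13

Compute successive convergents:
a_0 = 0: 0/1
a_1 = 1: 1/1
a_2 = 3: 3/4
a_3 = 3: 10/13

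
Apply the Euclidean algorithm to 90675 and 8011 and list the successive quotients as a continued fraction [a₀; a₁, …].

90675 ÷ 8011 → quotient 11, remainder 2554
8011 ÷ 2554 → quotient 3, remainder 349
2554 ÷ 349 → quotient 7, remainder 111
349 ÷ 111 → quotient 3, remainder 16
111 ÷ 16 → quotient 6, remainder 15
16 ÷ 15 → quotient 1, remainder 1
15 ÷ 1 → quotient 15, remainder 0

[11; 3, 7, 3, 6, 1, 15]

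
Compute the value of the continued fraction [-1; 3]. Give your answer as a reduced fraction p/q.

-2/3

a_0 = -1: -1/1
a_1 = 3: -2/3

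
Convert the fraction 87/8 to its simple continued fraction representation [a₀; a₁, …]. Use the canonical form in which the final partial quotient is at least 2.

[10; 1, 7]

Run the Euclidean algorithm, recording each quotient:
87 = 10·8 + 7, so a_0 = 10
8 = 1·7 + 1, so a_1 = 1
7 = 7·1 + 0, so a_2 = 7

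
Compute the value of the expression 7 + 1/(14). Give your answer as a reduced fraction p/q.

Work from the innermost term outward:
Start with 14.
7 + 1/(14/1) = 7 + 1/14 = 99/14

99/14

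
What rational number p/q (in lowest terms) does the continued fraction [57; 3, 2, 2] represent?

Collapse the nested fraction from the inside out:
Start with 2.
2 + 1/(2/1) = 2 + 1/2 = 5/2
3 + 1/(5/2) = 3 + 2/5 = 17/5
57 + 1/(17/5) = 57 + 5/17 = 974/17

974/17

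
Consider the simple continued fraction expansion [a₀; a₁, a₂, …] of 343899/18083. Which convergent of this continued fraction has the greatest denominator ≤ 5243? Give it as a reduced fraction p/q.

20292/1067

a_0 = 19: 19/1  (≤ bound)
a_1 = 56: 1065/56  (≤ bound)
a_2 = 6: 6409/337  (≤ bound)
a_3 = 3: 20292/1067  (≤ bound)
a_4 = 5: 107869/5672  (> 5243, stop)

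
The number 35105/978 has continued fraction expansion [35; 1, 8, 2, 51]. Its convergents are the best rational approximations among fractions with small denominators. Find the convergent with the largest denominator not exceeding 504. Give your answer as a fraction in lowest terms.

682/19

List convergents until the denominator exceeds the bound:
a_0 = 35: 35/1  (≤ bound)
a_1 = 1: 36/1  (≤ bound)
a_2 = 8: 323/9  (≤ bound)
a_3 = 2: 682/19  (≤ bound)
a_4 = 51: 35105/978  (> 504, stop)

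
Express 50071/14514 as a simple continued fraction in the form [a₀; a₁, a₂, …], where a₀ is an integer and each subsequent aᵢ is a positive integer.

[3; 2, 4, 2, 15, 3, 15]

Apply division with remainder until the remainder is 0:
⌊50071/14514⌋ = 3, remainder 6529
⌊14514/6529⌋ = 2, remainder 1456
⌊6529/1456⌋ = 4, remainder 705
⌊1456/705⌋ = 2, remainder 46
⌊705/46⌋ = 15, remainder 15
⌊46/15⌋ = 3, remainder 1
⌊15/1⌋ = 15, remainder 0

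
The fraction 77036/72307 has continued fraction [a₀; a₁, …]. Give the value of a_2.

Run the Euclidean algorithm, recording each quotient:
77036 = 1·72307 + 4729, so a_0 = 1
72307 = 15·4729 + 1372, so a_1 = 15
4729 = 3·1372 + 613, so a_2 = 3

3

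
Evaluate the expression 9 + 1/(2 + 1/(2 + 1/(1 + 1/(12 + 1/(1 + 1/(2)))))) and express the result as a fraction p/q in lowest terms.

2649/281

Start with 2.
1 + 1/(2/1) = 1 + 1/2 = 3/2
12 + 1/(3/2) = 12 + 2/3 = 38/3
1 + 1/(38/3) = 1 + 3/38 = 41/38
2 + 1/(41/38) = 2 + 38/41 = 120/41
2 + 1/(120/41) = 2 + 41/120 = 281/120
9 + 1/(281/120) = 9 + 120/281 = 2649/281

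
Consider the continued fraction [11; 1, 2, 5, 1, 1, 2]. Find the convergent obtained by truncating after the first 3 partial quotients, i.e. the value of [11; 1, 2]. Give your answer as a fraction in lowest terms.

35/3

a_0 = 11: 11/1
a_1 = 1: 12/1
a_2 = 2: 35/3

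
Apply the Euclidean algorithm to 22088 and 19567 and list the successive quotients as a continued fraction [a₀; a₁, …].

[1; 7, 1, 3, 5, 7, 3, 5]

22088 ÷ 19567 → quotient 1, remainder 2521
19567 ÷ 2521 → quotient 7, remainder 1920
2521 ÷ 1920 → quotient 1, remainder 601
1920 ÷ 601 → quotient 3, remainder 117
601 ÷ 117 → quotient 5, remainder 16
117 ÷ 16 → quotient 7, remainder 5
16 ÷ 5 → quotient 3, remainder 1
5 ÷ 1 → quotient 5, remainder 0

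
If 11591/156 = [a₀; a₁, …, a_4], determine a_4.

2

⌊11591/156⌋ = 74, remainder 47
⌊156/47⌋ = 3, remainder 15
⌊47/15⌋ = 3, remainder 2
⌊15/2⌋ = 7, remainder 1
⌊2/1⌋ = 2, remainder 0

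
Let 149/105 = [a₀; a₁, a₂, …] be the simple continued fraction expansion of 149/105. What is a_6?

3

149 ÷ 105 → quotient 1, remainder 44
105 ÷ 44 → quotient 2, remainder 17
44 ÷ 17 → quotient 2, remainder 10
17 ÷ 10 → quotient 1, remainder 7
10 ÷ 7 → quotient 1, remainder 3
7 ÷ 3 → quotient 2, remainder 1
3 ÷ 1 → quotient 3, remainder 0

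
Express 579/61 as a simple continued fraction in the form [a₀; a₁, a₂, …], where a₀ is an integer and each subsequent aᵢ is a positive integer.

[9; 2, 30]

Repeatedly divide and take the remainder:
⌊579/61⌋ = 9, remainder 30
⌊61/30⌋ = 2, remainder 1
⌊30/1⌋ = 30, remainder 0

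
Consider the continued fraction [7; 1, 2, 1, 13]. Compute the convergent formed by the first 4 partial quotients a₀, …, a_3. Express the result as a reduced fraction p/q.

31/4

Start with 1.
2 + 1/(1/1) = 2 + 1/1 = 3/1
1 + 1/(3/1) = 1 + 1/3 = 4/3
7 + 1/(4/3) = 7 + 3/4 = 31/4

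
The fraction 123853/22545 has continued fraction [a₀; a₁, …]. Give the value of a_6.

Apply division with remainder until the remainder is 0:
123853 ÷ 22545 → quotient 5, remainder 11128
22545 ÷ 11128 → quotient 2, remainder 289
11128 ÷ 289 → quotient 38, remainder 146
289 ÷ 146 → quotient 1, remainder 143
146 ÷ 143 → quotient 1, remainder 3
143 ÷ 3 → quotient 47, remainder 2
3 ÷ 2 → quotient 1, remainder 1

1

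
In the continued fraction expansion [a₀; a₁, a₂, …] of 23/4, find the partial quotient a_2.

⌊23/4⌋ = 5, remainder 3
⌊4/3⌋ = 1, remainder 1
⌊3/1⌋ = 3, remainder 0

3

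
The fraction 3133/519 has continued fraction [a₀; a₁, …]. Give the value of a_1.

Run the Euclidean algorithm, recording each quotient:
3133 ÷ 519 → quotient 6, remainder 19
519 ÷ 19 → quotient 27, remainder 6

27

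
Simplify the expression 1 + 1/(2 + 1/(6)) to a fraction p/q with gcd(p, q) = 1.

Start with 6.
2 + 1/(6/1) = 2 + 1/6 = 13/6
1 + 1/(13/6) = 1 + 6/13 = 19/13

19/13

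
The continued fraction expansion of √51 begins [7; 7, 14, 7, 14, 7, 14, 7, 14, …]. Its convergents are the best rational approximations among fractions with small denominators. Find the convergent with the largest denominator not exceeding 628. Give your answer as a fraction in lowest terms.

a_0 = 7: 7/1  (≤ bound)
a_1 = 7: 50/7  (≤ bound)
a_2 = 14: 707/99  (≤ bound)
a_3 = 7: 4999/700  (> 628, stop)

707/99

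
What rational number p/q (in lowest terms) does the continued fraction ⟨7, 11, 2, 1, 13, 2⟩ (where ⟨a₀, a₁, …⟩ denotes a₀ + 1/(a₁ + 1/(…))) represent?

Start with 2.
13 + 1/(2/1) = 13 + 1/2 = 27/2
1 + 1/(27/2) = 1 + 2/27 = 29/27
2 + 1/(29/27) = 2 + 27/29 = 85/29
11 + 1/(85/29) = 11 + 29/85 = 964/85
7 + 1/(964/85) = 7 + 85/964 = 6833/964

6833/964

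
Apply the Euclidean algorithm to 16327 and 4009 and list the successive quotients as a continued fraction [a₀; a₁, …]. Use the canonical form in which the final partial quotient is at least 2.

16327 = 4·4009 + 291, so a_0 = 4
4009 = 13·291 + 226, so a_1 = 13
291 = 1·226 + 65, so a_2 = 1
226 = 3·65 + 31, so a_3 = 3
65 = 2·31 + 3, so a_4 = 2
31 = 10·3 + 1, so a_5 = 10
3 = 3·1 + 0, so a_6 = 3

[4; 13, 1, 3, 2, 10, 3]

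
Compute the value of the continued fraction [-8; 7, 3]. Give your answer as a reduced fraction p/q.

a_0 = -8: -8/1
a_1 = 7: -55/7
a_2 = 3: -173/22

-173/22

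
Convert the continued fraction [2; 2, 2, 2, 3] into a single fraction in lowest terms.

99/41

Start with 3.
2 + 1/(3/1) = 2 + 1/3 = 7/3
2 + 1/(7/3) = 2 + 3/7 = 17/7
2 + 1/(17/7) = 2 + 7/17 = 41/17
2 + 1/(41/17) = 2 + 17/41 = 99/41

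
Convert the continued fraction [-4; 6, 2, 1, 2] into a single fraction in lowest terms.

Start with 2.
1 + 1/(2/1) = 1 + 1/2 = 3/2
2 + 1/(3/2) = 2 + 2/3 = 8/3
6 + 1/(8/3) = 6 + 3/8 = 51/8
-4 + 1/(51/8) = -4 + 8/51 = -196/51

-196/51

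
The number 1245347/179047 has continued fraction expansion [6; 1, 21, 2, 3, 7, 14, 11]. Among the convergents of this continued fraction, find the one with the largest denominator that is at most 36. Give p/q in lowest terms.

153/22

a_0 = 6: 6/1  (≤ bound)
a_1 = 1: 7/1  (≤ bound)
a_2 = 21: 153/22  (≤ bound)
a_3 = 2: 313/45  (> 36, stop)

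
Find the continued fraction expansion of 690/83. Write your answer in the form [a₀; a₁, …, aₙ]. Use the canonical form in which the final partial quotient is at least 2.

[8; 3, 5, 5]

⌊690/83⌋ = 8, remainder 26
⌊83/26⌋ = 3, remainder 5
⌊26/5⌋ = 5, remainder 1
⌊5/1⌋ = 5, remainder 0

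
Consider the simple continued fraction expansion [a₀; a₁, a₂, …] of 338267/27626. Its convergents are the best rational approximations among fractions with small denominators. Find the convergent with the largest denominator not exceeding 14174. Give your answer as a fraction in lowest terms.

79822/6519

a_0 = 12: 12/1  (≤ bound)
a_1 = 4: 49/4  (≤ bound)
a_2 = 11: 551/45  (≤ bound)
a_3 = 6: 3355/274  (≤ bound)
a_4 = 1: 3906/319  (≤ bound)
a_5 = 4: 18979/1550  (≤ bound)
a_6 = 4: 79822/6519  (≤ bound)
a_7 = 4: 338267/27626  (> 14174, stop)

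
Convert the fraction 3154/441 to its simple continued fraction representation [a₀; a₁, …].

[7; 6, 1, 1, 2, 1, 1, 5]

3154 ÷ 441 → quotient 7, remainder 67
441 ÷ 67 → quotient 6, remainder 39
67 ÷ 39 → quotient 1, remainder 28
39 ÷ 28 → quotient 1, remainder 11
28 ÷ 11 → quotient 2, remainder 6
11 ÷ 6 → quotient 1, remainder 5
6 ÷ 5 → quotient 1, remainder 1
5 ÷ 1 → quotient 5, remainder 0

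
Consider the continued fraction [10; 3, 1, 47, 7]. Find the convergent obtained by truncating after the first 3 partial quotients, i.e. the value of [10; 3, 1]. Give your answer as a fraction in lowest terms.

41/4

Build up convergents one term at a time:
a_0 = 10: 10/1
a_1 = 3: 31/3
a_2 = 1: 41/4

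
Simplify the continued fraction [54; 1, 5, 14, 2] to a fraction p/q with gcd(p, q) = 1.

Start with 2.
14 + 1/(2/1) = 14 + 1/2 = 29/2
5 + 1/(29/2) = 5 + 2/29 = 147/29
1 + 1/(147/29) = 1 + 29/147 = 176/147
54 + 1/(176/147) = 54 + 147/176 = 9651/176

9651/176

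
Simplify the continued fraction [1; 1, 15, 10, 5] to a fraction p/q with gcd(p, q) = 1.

1591/821

Collapse the nested fraction from the inside out:
Start with 5.
10 + 1/(5/1) = 10 + 1/5 = 51/5
15 + 1/(51/5) = 15 + 5/51 = 770/51
1 + 1/(770/51) = 1 + 51/770 = 821/770
1 + 1/(821/770) = 1 + 770/821 = 1591/821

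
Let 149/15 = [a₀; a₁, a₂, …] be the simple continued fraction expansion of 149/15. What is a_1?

1

Repeatedly divide and take the remainder:
149 ÷ 15 → quotient 9, remainder 14
15 ÷ 14 → quotient 1, remainder 1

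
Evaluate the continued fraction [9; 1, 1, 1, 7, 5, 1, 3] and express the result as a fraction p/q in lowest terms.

5222/541

Compute successive convergents:
a_0 = 9: 9/1
a_1 = 1: 10/1
a_2 = 1: 19/2
a_3 = 1: 29/3
a_4 = 7: 222/23
a_5 = 5: 1139/118
a_6 = 1: 1361/141
a_7 = 3: 5222/541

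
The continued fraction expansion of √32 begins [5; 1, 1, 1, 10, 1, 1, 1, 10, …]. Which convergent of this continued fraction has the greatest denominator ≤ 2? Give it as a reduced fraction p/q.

11/2

List convergents until the denominator exceeds the bound:
a_0 = 5: 5/1  (≤ bound)
a_1 = 1: 6/1  (≤ bound)
a_2 = 1: 11/2  (≤ bound)
a_3 = 1: 17/3  (> 2, stop)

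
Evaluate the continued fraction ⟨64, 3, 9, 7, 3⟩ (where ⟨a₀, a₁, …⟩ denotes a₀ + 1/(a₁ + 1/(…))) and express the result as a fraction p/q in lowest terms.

Start with 3.
7 + 1/(3/1) = 7 + 1/3 = 22/3
9 + 1/(22/3) = 9 + 3/22 = 201/22
3 + 1/(201/22) = 3 + 22/201 = 625/201
64 + 1/(625/201) = 64 + 201/625 = 40201/625

40201/625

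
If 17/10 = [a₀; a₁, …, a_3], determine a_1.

1

Apply division with remainder until the remainder is 0:
⌊17/10⌋ = 1, remainder 7
⌊10/7⌋ = 1, remainder 3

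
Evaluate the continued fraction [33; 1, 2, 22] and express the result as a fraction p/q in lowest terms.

2256/67

Collapse the nested fraction from the inside out:
Start with 22.
2 + 1/(22/1) = 2 + 1/22 = 45/22
1 + 1/(45/22) = 1 + 22/45 = 67/45
33 + 1/(67/45) = 33 + 45/67 = 2256/67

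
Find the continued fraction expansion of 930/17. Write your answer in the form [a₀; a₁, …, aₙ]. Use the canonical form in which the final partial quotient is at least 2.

[54; 1, 2, 2, 2]

⌊930/17⌋ = 54, remainder 12
⌊17/12⌋ = 1, remainder 5
⌊12/5⌋ = 2, remainder 2
⌊5/2⌋ = 2, remainder 1
⌊2/1⌋ = 2, remainder 0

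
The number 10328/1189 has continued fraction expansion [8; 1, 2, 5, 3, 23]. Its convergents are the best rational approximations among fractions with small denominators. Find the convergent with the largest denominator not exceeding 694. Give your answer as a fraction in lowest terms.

a_0 = 8: 8/1  (≤ bound)
a_1 = 1: 9/1  (≤ bound)
a_2 = 2: 26/3  (≤ bound)
a_3 = 5: 139/16  (≤ bound)
a_4 = 3: 443/51  (≤ bound)
a_5 = 23: 10328/1189  (> 694, stop)

443/51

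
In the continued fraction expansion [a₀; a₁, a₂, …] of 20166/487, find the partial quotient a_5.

Run the Euclidean algorithm, recording each quotient:
20166 ÷ 487 → quotient 41, remainder 199
487 ÷ 199 → quotient 2, remainder 89
199 ÷ 89 → quotient 2, remainder 21
89 ÷ 21 → quotient 4, remainder 5
21 ÷ 5 → quotient 4, remainder 1
5 ÷ 1 → quotient 5, remainder 0

5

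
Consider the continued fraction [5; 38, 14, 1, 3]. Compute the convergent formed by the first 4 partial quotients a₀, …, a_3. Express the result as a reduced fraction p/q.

2870/571

Compute successive convergents:
a_0 = 5: 5/1
a_1 = 38: 191/38
a_2 = 14: 2679/533
a_3 = 1: 2870/571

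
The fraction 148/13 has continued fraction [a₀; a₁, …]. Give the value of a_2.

148 ÷ 13 → quotient 11, remainder 5
13 ÷ 5 → quotient 2, remainder 3
5 ÷ 3 → quotient 1, remainder 2

1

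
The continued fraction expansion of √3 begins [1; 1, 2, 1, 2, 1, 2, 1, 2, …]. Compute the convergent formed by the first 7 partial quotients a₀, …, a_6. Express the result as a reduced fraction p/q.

Start with 2.
1 + 1/(2/1) = 1 + 1/2 = 3/2
2 + 1/(3/2) = 2 + 2/3 = 8/3
1 + 1/(8/3) = 1 + 3/8 = 11/8
2 + 1/(11/8) = 2 + 8/11 = 30/11
1 + 1/(30/11) = 1 + 11/30 = 41/30
1 + 1/(41/30) = 1 + 30/41 = 71/41

71/41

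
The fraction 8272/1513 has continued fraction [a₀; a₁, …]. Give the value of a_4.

8272 ÷ 1513 → quotient 5, remainder 707
1513 ÷ 707 → quotient 2, remainder 99
707 ÷ 99 → quotient 7, remainder 14
99 ÷ 14 → quotient 7, remainder 1
14 ÷ 1 → quotient 14, remainder 0

14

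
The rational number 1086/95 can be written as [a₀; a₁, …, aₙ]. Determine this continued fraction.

Run the Euclidean algorithm, recording each quotient:
1086 ÷ 95 → quotient 11, remainder 41
95 ÷ 41 → quotient 2, remainder 13
41 ÷ 13 → quotient 3, remainder 2
13 ÷ 2 → quotient 6, remainder 1
2 ÷ 1 → quotient 2, remainder 0

[11; 2, 3, 6, 2]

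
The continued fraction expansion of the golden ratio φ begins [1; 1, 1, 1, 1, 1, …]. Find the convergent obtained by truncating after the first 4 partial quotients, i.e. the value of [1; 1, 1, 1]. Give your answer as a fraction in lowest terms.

Starting at the tail and folding back:
Start with 1.
1 + 1/(1/1) = 1 + 1/1 = 2/1
1 + 1/(2/1) = 1 + 1/2 = 3/2
1 + 1/(3/2) = 1 + 2/3 = 5/3

5/3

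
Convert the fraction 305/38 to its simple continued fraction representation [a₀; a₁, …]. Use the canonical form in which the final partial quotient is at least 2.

305 ÷ 38 → quotient 8, remainder 1
38 ÷ 1 → quotient 38, remainder 0

[8; 38]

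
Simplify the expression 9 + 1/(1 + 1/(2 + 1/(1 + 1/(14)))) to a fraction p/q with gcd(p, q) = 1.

Use the convergent recurrence hₖ = aₖ·hₖ₋₁ + hₖ₋₂ (and likewise for the denominators kₖ):
a_0 = 9: 9/1
a_1 = 1: 10/1
a_2 = 2: 29/3
a_3 = 1: 39/4
a_4 = 14: 575/59

575/59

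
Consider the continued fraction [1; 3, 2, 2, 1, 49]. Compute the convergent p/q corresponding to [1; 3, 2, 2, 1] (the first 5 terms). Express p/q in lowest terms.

31/24

Work from the innermost term outward:
Start with 1.
2 + 1/(1/1) = 2 + 1/1 = 3/1
2 + 1/(3/1) = 2 + 1/3 = 7/3
3 + 1/(7/3) = 3 + 3/7 = 24/7
1 + 1/(24/7) = 1 + 7/24 = 31/24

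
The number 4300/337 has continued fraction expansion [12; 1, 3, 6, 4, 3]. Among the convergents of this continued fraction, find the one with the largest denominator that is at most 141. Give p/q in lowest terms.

a_0 = 12: 12/1  (≤ bound)
a_1 = 1: 13/1  (≤ bound)
a_2 = 3: 51/4  (≤ bound)
a_3 = 6: 319/25  (≤ bound)
a_4 = 4: 1327/104  (≤ bound)
a_5 = 3: 4300/337  (> 141, stop)

1327/104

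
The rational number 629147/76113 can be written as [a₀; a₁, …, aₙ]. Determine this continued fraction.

[8; 3, 1, 3, 6, 47, 2, 8]

629147 = 8·76113 + 20243, so a_0 = 8
76113 = 3·20243 + 15384, so a_1 = 3
20243 = 1·15384 + 4859, so a_2 = 1
15384 = 3·4859 + 807, so a_3 = 3
4859 = 6·807 + 17, so a_4 = 6
807 = 47·17 + 8, so a_5 = 47
17 = 2·8 + 1, so a_6 = 2
8 = 8·1 + 0, so a_7 = 8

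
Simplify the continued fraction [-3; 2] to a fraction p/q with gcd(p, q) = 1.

Start with 2.
-3 + 1/(2/1) = -3 + 1/2 = -5/2

-5/2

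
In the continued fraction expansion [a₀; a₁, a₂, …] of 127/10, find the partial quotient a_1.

127 ÷ 10 → quotient 12, remainder 7
10 ÷ 7 → quotient 1, remainder 3

1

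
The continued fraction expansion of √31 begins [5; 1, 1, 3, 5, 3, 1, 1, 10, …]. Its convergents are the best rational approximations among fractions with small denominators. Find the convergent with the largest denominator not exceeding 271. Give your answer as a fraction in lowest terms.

863/155

a_0 = 5: 5/1  (≤ bound)
a_1 = 1: 6/1  (≤ bound)
a_2 = 1: 11/2  (≤ bound)
a_3 = 3: 39/7  (≤ bound)
a_4 = 5: 206/37  (≤ bound)
a_5 = 3: 657/118  (≤ bound)
a_6 = 1: 863/155  (≤ bound)
a_7 = 1: 1520/273  (> 271, stop)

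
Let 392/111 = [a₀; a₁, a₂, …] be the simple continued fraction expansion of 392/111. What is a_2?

Apply division with remainder until the remainder is 0:
392 = 3·111 + 59, so a_0 = 3
111 = 1·59 + 52, so a_1 = 1
59 = 1·52 + 7, so a_2 = 1

1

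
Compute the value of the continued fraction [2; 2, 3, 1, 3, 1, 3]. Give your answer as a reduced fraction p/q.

a_0 = 2: 2/1
a_1 = 2: 5/2
a_2 = 3: 17/7
a_3 = 1: 22/9
a_4 = 3: 83/34
a_5 = 1: 105/43
a_6 = 3: 398/163

398/163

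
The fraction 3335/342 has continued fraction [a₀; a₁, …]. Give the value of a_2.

3335 = 9·342 + 257, so a_0 = 9
342 = 1·257 + 85, so a_1 = 1
257 = 3·85 + 2, so a_2 = 3

3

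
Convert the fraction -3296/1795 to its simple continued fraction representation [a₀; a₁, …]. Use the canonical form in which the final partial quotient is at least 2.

[-2; 6, 9, 2, 15]

⌊-3296/1795⌋ = -2, remainder 294
⌊1795/294⌋ = 6, remainder 31
⌊294/31⌋ = 9, remainder 15
⌊31/15⌋ = 2, remainder 1
⌊15/1⌋ = 15, remainder 0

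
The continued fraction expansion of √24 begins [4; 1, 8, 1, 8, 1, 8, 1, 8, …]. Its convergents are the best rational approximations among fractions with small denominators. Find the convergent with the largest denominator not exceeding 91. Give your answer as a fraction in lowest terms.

a_0 = 4: 4/1  (≤ bound)
a_1 = 1: 5/1  (≤ bound)
a_2 = 8: 44/9  (≤ bound)
a_3 = 1: 49/10  (≤ bound)
a_4 = 8: 436/89  (≤ bound)
a_5 = 1: 485/99  (> 91, stop)

436/89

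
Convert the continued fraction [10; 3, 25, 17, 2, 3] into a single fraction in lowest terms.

95987/9293

Start with 3.
2 + 1/(3/1) = 2 + 1/3 = 7/3
17 + 1/(7/3) = 17 + 3/7 = 122/7
25 + 1/(122/7) = 25 + 7/122 = 3057/122
3 + 1/(3057/122) = 3 + 122/3057 = 9293/3057
10 + 1/(9293/3057) = 10 + 3057/9293 = 95987/9293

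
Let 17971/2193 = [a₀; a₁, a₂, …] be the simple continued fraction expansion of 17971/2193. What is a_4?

1

17971 ÷ 2193 → quotient 8, remainder 427
2193 ÷ 427 → quotient 5, remainder 58
427 ÷ 58 → quotient 7, remainder 21
58 ÷ 21 → quotient 2, remainder 16
21 ÷ 16 → quotient 1, remainder 5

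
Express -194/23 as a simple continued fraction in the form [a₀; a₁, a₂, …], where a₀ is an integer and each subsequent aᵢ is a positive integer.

[-9; 1, 1, 3, 3]

-194 = -9·23 + 13, so a_0 = -9
23 = 1·13 + 10, so a_1 = 1
13 = 1·10 + 3, so a_2 = 1
10 = 3·3 + 1, so a_3 = 3
3 = 3·1 + 0, so a_4 = 3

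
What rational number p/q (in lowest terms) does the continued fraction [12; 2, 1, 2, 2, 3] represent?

a_0 = 12: 12/1
a_1 = 2: 25/2
a_2 = 1: 37/3
a_3 = 2: 99/8
a_4 = 2: 235/19
a_5 = 3: 804/65

804/65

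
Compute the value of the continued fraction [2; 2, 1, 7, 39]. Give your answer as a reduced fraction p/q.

Start with 39.
7 + 1/(39/1) = 7 + 1/39 = 274/39
1 + 1/(274/39) = 1 + 39/274 = 313/274
2 + 1/(313/274) = 2 + 274/313 = 900/313
2 + 1/(900/313) = 2 + 313/900 = 2113/900

2113/900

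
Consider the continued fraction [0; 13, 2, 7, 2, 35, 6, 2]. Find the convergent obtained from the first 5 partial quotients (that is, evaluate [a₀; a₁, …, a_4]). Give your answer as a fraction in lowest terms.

Start with 2.
7 + 1/(2/1) = 7 + 1/2 = 15/2
2 + 1/(15/2) = 2 + 2/15 = 32/15
13 + 1/(32/15) = 13 + 15/32 = 431/32
0 + 1/(431/32) = 0 + 32/431 = 32/431

32/431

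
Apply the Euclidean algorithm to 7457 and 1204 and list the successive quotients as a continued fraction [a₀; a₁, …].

[6; 5, 5, 1, 38]

7457 ÷ 1204 → quotient 6, remainder 233
1204 ÷ 233 → quotient 5, remainder 39
233 ÷ 39 → quotient 5, remainder 38
39 ÷ 38 → quotient 1, remainder 1
38 ÷ 1 → quotient 38, remainder 0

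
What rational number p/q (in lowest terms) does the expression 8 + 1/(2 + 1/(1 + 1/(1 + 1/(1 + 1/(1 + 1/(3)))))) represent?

394/47

Start with 3.
1 + 1/(3/1) = 1 + 1/3 = 4/3
1 + 1/(4/3) = 1 + 3/4 = 7/4
1 + 1/(7/4) = 1 + 4/7 = 11/7
1 + 1/(11/7) = 1 + 7/11 = 18/11
2 + 1/(18/11) = 2 + 11/18 = 47/18
8 + 1/(47/18) = 8 + 18/47 = 394/47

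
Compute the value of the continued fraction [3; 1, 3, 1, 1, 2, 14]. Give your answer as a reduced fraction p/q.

1252/331

Start with 14.
2 + 1/(14/1) = 2 + 1/14 = 29/14
1 + 1/(29/14) = 1 + 14/29 = 43/29
1 + 1/(43/29) = 1 + 29/43 = 72/43
3 + 1/(72/43) = 3 + 43/72 = 259/72
1 + 1/(259/72) = 1 + 72/259 = 331/259
3 + 1/(331/259) = 3 + 259/331 = 1252/331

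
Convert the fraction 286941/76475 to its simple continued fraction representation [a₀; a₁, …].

286941 = 3·76475 + 57516, so a_0 = 3
76475 = 1·57516 + 18959, so a_1 = 1
57516 = 3·18959 + 639, so a_2 = 3
18959 = 29·639 + 428, so a_3 = 29
639 = 1·428 + 211, so a_4 = 1
428 = 2·211 + 6, so a_5 = 2
211 = 35·6 + 1, so a_6 = 35
6 = 6·1 + 0, so a_7 = 6

[3; 1, 3, 29, 1, 2, 35, 6]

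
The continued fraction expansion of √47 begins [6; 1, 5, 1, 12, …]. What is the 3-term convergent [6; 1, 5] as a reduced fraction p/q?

Starting at the tail and folding back:
Start with 5.
1 + 1/(5/1) = 1 + 1/5 = 6/5
6 + 1/(6/5) = 6 + 5/6 = 41/6

41/6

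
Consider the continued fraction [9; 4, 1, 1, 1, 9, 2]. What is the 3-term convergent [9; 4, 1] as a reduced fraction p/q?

a_0 = 9: 9/1
a_1 = 4: 37/4
a_2 = 1: 46/5

46/5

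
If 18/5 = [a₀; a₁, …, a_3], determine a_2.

Apply division with remainder until the remainder is 0:
⌊18/5⌋ = 3, remainder 3
⌊5/3⌋ = 1, remainder 2
⌊3/2⌋ = 1, remainder 1

1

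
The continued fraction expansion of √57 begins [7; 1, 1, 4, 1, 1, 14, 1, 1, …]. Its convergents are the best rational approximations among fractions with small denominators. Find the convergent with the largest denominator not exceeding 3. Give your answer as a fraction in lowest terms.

List convergents until the denominator exceeds the bound:
a_0 = 7: 7/1  (≤ bound)
a_1 = 1: 8/1  (≤ bound)
a_2 = 1: 15/2  (≤ bound)
a_3 = 4: 68/9  (> 3, stop)

15/2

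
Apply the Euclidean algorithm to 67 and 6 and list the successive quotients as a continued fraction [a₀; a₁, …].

[11; 6]

Repeatedly divide and take the remainder:
⌊67/6⌋ = 11, remainder 1
⌊6/1⌋ = 6, remainder 0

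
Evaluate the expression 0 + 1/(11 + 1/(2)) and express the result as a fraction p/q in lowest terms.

2/23

Starting at the tail and folding back:
Start with 2.
11 + 1/(2/1) = 11 + 1/2 = 23/2
0 + 1/(23/2) = 0 + 2/23 = 2/23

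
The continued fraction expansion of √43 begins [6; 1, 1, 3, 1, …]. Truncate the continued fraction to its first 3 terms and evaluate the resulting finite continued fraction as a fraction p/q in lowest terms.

13/2

a_0 = 6: 6/1
a_1 = 1: 7/1
a_2 = 1: 13/2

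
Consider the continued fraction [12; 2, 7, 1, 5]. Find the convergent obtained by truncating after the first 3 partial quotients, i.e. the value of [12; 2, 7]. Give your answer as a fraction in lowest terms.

a_0 = 12: 12/1
a_1 = 2: 25/2
a_2 = 7: 187/15

187/15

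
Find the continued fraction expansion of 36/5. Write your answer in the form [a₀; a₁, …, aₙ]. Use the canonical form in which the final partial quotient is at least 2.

Apply division with remainder until the remainder is 0:
36 ÷ 5 → quotient 7, remainder 1
5 ÷ 1 → quotient 5, remainder 0

[7; 5]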